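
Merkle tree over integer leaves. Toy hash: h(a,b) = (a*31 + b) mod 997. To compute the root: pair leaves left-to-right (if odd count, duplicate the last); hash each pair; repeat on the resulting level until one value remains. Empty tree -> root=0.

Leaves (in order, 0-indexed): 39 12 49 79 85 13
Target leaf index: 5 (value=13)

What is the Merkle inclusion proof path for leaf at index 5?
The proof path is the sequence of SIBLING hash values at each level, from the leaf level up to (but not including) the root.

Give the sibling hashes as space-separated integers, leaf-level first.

Answer: 85 654 566

Derivation:
L0 (leaves): [39, 12, 49, 79, 85, 13], target index=5
L1: h(39,12)=(39*31+12)%997=224 [pair 0] h(49,79)=(49*31+79)%997=601 [pair 1] h(85,13)=(85*31+13)%997=654 [pair 2] -> [224, 601, 654]
  Sibling for proof at L0: 85
L2: h(224,601)=(224*31+601)%997=566 [pair 0] h(654,654)=(654*31+654)%997=988 [pair 1] -> [566, 988]
  Sibling for proof at L1: 654
L3: h(566,988)=(566*31+988)%997=588 [pair 0] -> [588]
  Sibling for proof at L2: 566
Root: 588
Proof path (sibling hashes from leaf to root): [85, 654, 566]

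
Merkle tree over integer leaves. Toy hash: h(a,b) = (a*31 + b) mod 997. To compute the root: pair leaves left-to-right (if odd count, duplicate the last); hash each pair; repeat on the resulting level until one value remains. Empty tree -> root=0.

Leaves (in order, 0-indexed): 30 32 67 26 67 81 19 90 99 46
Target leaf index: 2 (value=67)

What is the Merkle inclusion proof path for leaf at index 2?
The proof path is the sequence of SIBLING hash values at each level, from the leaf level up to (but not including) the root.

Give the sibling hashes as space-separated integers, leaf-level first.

L0 (leaves): [30, 32, 67, 26, 67, 81, 19, 90, 99, 46], target index=2
L1: h(30,32)=(30*31+32)%997=962 [pair 0] h(67,26)=(67*31+26)%997=109 [pair 1] h(67,81)=(67*31+81)%997=164 [pair 2] h(19,90)=(19*31+90)%997=679 [pair 3] h(99,46)=(99*31+46)%997=124 [pair 4] -> [962, 109, 164, 679, 124]
  Sibling for proof at L0: 26
L2: h(962,109)=(962*31+109)%997=21 [pair 0] h(164,679)=(164*31+679)%997=778 [pair 1] h(124,124)=(124*31+124)%997=977 [pair 2] -> [21, 778, 977]
  Sibling for proof at L1: 962
L3: h(21,778)=(21*31+778)%997=432 [pair 0] h(977,977)=(977*31+977)%997=357 [pair 1] -> [432, 357]
  Sibling for proof at L2: 778
L4: h(432,357)=(432*31+357)%997=788 [pair 0] -> [788]
  Sibling for proof at L3: 357
Root: 788
Proof path (sibling hashes from leaf to root): [26, 962, 778, 357]

Answer: 26 962 778 357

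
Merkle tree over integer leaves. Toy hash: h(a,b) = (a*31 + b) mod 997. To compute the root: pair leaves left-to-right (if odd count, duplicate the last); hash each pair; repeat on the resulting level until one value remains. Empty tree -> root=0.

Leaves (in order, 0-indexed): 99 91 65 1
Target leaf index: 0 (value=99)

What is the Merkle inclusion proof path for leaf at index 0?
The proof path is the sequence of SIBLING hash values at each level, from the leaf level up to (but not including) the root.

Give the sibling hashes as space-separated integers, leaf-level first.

L0 (leaves): [99, 91, 65, 1], target index=0
L1: h(99,91)=(99*31+91)%997=169 [pair 0] h(65,1)=(65*31+1)%997=22 [pair 1] -> [169, 22]
  Sibling for proof at L0: 91
L2: h(169,22)=(169*31+22)%997=276 [pair 0] -> [276]
  Sibling for proof at L1: 22
Root: 276
Proof path (sibling hashes from leaf to root): [91, 22]

Answer: 91 22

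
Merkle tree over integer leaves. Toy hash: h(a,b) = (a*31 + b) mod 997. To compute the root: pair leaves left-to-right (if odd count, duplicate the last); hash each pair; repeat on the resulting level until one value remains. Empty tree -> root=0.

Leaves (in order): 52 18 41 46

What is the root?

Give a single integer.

Answer: 3

Derivation:
L0: [52, 18, 41, 46]
L1: h(52,18)=(52*31+18)%997=633 h(41,46)=(41*31+46)%997=320 -> [633, 320]
L2: h(633,320)=(633*31+320)%997=3 -> [3]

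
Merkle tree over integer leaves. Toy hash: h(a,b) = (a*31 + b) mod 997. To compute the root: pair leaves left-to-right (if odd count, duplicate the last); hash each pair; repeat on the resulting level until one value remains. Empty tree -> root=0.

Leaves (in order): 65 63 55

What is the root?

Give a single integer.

L0: [65, 63, 55]
L1: h(65,63)=(65*31+63)%997=84 h(55,55)=(55*31+55)%997=763 -> [84, 763]
L2: h(84,763)=(84*31+763)%997=376 -> [376]

Answer: 376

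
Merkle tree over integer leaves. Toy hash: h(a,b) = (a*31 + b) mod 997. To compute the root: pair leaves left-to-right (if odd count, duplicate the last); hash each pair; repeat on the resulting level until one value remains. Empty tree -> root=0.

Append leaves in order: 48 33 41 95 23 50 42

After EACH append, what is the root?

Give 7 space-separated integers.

Answer: 48 524 607 661 175 42 623

Derivation:
After append 48 (leaves=[48]):
  L0: [48]
  root=48
After append 33 (leaves=[48, 33]):
  L0: [48, 33]
  L1: h(48,33)=(48*31+33)%997=524 -> [524]
  root=524
After append 41 (leaves=[48, 33, 41]):
  L0: [48, 33, 41]
  L1: h(48,33)=(48*31+33)%997=524 h(41,41)=(41*31+41)%997=315 -> [524, 315]
  L2: h(524,315)=(524*31+315)%997=607 -> [607]
  root=607
After append 95 (leaves=[48, 33, 41, 95]):
  L0: [48, 33, 41, 95]
  L1: h(48,33)=(48*31+33)%997=524 h(41,95)=(41*31+95)%997=369 -> [524, 369]
  L2: h(524,369)=(524*31+369)%997=661 -> [661]
  root=661
After append 23 (leaves=[48, 33, 41, 95, 23]):
  L0: [48, 33, 41, 95, 23]
  L1: h(48,33)=(48*31+33)%997=524 h(41,95)=(41*31+95)%997=369 h(23,23)=(23*31+23)%997=736 -> [524, 369, 736]
  L2: h(524,369)=(524*31+369)%997=661 h(736,736)=(736*31+736)%997=621 -> [661, 621]
  L3: h(661,621)=(661*31+621)%997=175 -> [175]
  root=175
After append 50 (leaves=[48, 33, 41, 95, 23, 50]):
  L0: [48, 33, 41, 95, 23, 50]
  L1: h(48,33)=(48*31+33)%997=524 h(41,95)=(41*31+95)%997=369 h(23,50)=(23*31+50)%997=763 -> [524, 369, 763]
  L2: h(524,369)=(524*31+369)%997=661 h(763,763)=(763*31+763)%997=488 -> [661, 488]
  L3: h(661,488)=(661*31+488)%997=42 -> [42]
  root=42
After append 42 (leaves=[48, 33, 41, 95, 23, 50, 42]):
  L0: [48, 33, 41, 95, 23, 50, 42]
  L1: h(48,33)=(48*31+33)%997=524 h(41,95)=(41*31+95)%997=369 h(23,50)=(23*31+50)%997=763 h(42,42)=(42*31+42)%997=347 -> [524, 369, 763, 347]
  L2: h(524,369)=(524*31+369)%997=661 h(763,347)=(763*31+347)%997=72 -> [661, 72]
  L3: h(661,72)=(661*31+72)%997=623 -> [623]
  root=623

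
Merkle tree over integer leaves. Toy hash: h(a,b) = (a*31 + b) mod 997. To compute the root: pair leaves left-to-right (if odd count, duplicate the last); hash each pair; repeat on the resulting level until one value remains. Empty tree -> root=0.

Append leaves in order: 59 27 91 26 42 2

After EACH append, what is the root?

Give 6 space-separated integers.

Answer: 59 859 628 563 641 358

Derivation:
After append 59 (leaves=[59]):
  L0: [59]
  root=59
After append 27 (leaves=[59, 27]):
  L0: [59, 27]
  L1: h(59,27)=(59*31+27)%997=859 -> [859]
  root=859
After append 91 (leaves=[59, 27, 91]):
  L0: [59, 27, 91]
  L1: h(59,27)=(59*31+27)%997=859 h(91,91)=(91*31+91)%997=918 -> [859, 918]
  L2: h(859,918)=(859*31+918)%997=628 -> [628]
  root=628
After append 26 (leaves=[59, 27, 91, 26]):
  L0: [59, 27, 91, 26]
  L1: h(59,27)=(59*31+27)%997=859 h(91,26)=(91*31+26)%997=853 -> [859, 853]
  L2: h(859,853)=(859*31+853)%997=563 -> [563]
  root=563
After append 42 (leaves=[59, 27, 91, 26, 42]):
  L0: [59, 27, 91, 26, 42]
  L1: h(59,27)=(59*31+27)%997=859 h(91,26)=(91*31+26)%997=853 h(42,42)=(42*31+42)%997=347 -> [859, 853, 347]
  L2: h(859,853)=(859*31+853)%997=563 h(347,347)=(347*31+347)%997=137 -> [563, 137]
  L3: h(563,137)=(563*31+137)%997=641 -> [641]
  root=641
After append 2 (leaves=[59, 27, 91, 26, 42, 2]):
  L0: [59, 27, 91, 26, 42, 2]
  L1: h(59,27)=(59*31+27)%997=859 h(91,26)=(91*31+26)%997=853 h(42,2)=(42*31+2)%997=307 -> [859, 853, 307]
  L2: h(859,853)=(859*31+853)%997=563 h(307,307)=(307*31+307)%997=851 -> [563, 851]
  L3: h(563,851)=(563*31+851)%997=358 -> [358]
  root=358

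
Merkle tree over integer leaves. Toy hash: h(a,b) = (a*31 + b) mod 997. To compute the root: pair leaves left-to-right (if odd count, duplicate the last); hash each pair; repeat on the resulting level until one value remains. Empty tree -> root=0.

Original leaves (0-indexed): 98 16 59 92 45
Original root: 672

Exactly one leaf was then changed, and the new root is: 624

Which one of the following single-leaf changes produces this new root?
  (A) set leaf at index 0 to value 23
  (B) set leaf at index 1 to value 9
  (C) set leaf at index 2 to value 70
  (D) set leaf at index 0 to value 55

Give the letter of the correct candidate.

Answer: A

Derivation:
Original leaves: [98, 16, 59, 92, 45]
Target new root: 624
Try each candidate change and compute the resulting root:
Candidate A: set leaf[0] = 23 -> leaves = [23, 16, 59, 92, 45]
  L0: [23, 16, 59, 92, 45]
  L1: h(23,16)=(23*31+16)%997=729 h(59,92)=(59*31+92)%997=924 h(45,45)=(45*31+45)%997=443 -> [729, 924, 443]
  L2: h(729,924)=(729*31+924)%997=592 h(443,443)=(443*31+443)%997=218 -> [592, 218]
  L3: h(592,218)=(592*31+218)%997=624 -> [624]
  root = 624 == target 624  ** MATCH **
Candidate B: set leaf[1] = 9 -> leaves = [98, 9, 59, 92, 45]
  L0: [98, 9, 59, 92, 45]
  L1: h(98,9)=(98*31+9)%997=56 h(59,92)=(59*31+92)%997=924 h(45,45)=(45*31+45)%997=443 -> [56, 924, 443]
  L2: h(56,924)=(56*31+924)%997=666 h(443,443)=(443*31+443)%997=218 -> [666, 218]
  L3: h(666,218)=(666*31+218)%997=924 -> [924]
  root = 924 != target 624
Candidate C: set leaf[2] = 70 -> leaves = [98, 16, 70, 92, 45]
  L0: [98, 16, 70, 92, 45]
  L1: h(98,16)=(98*31+16)%997=63 h(70,92)=(70*31+92)%997=268 h(45,45)=(45*31+45)%997=443 -> [63, 268, 443]
  L2: h(63,268)=(63*31+268)%997=227 h(443,443)=(443*31+443)%997=218 -> [227, 218]
  L3: h(227,218)=(227*31+218)%997=276 -> [276]
  root = 276 != target 624
Candidate D: set leaf[0] = 55 -> leaves = [55, 16, 59, 92, 45]
  L0: [55, 16, 59, 92, 45]
  L1: h(55,16)=(55*31+16)%997=724 h(59,92)=(59*31+92)%997=924 h(45,45)=(45*31+45)%997=443 -> [724, 924, 443]
  L2: h(724,924)=(724*31+924)%997=437 h(443,443)=(443*31+443)%997=218 -> [437, 218]
  L3: h(437,218)=(437*31+218)%997=804 -> [804]
  root = 804 != target 624
Candidate A produces the target root.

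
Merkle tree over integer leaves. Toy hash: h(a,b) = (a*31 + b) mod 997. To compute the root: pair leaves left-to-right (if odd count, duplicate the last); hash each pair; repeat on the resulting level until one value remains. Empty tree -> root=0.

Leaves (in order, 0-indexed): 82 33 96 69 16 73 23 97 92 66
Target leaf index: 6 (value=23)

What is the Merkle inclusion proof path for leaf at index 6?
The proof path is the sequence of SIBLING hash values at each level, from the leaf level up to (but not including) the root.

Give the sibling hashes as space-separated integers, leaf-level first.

L0 (leaves): [82, 33, 96, 69, 16, 73, 23, 97, 92, 66], target index=6
L1: h(82,33)=(82*31+33)%997=581 [pair 0] h(96,69)=(96*31+69)%997=54 [pair 1] h(16,73)=(16*31+73)%997=569 [pair 2] h(23,97)=(23*31+97)%997=810 [pair 3] h(92,66)=(92*31+66)%997=924 [pair 4] -> [581, 54, 569, 810, 924]
  Sibling for proof at L0: 97
L2: h(581,54)=(581*31+54)%997=119 [pair 0] h(569,810)=(569*31+810)%997=503 [pair 1] h(924,924)=(924*31+924)%997=655 [pair 2] -> [119, 503, 655]
  Sibling for proof at L1: 569
L3: h(119,503)=(119*31+503)%997=204 [pair 0] h(655,655)=(655*31+655)%997=23 [pair 1] -> [204, 23]
  Sibling for proof at L2: 119
L4: h(204,23)=(204*31+23)%997=365 [pair 0] -> [365]
  Sibling for proof at L3: 23
Root: 365
Proof path (sibling hashes from leaf to root): [97, 569, 119, 23]

Answer: 97 569 119 23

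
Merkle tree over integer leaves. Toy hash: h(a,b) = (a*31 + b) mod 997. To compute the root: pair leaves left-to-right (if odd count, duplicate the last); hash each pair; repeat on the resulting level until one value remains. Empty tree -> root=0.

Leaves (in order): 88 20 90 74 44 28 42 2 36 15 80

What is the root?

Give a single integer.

L0: [88, 20, 90, 74, 44, 28, 42, 2, 36, 15, 80]
L1: h(88,20)=(88*31+20)%997=754 h(90,74)=(90*31+74)%997=870 h(44,28)=(44*31+28)%997=395 h(42,2)=(42*31+2)%997=307 h(36,15)=(36*31+15)%997=134 h(80,80)=(80*31+80)%997=566 -> [754, 870, 395, 307, 134, 566]
L2: h(754,870)=(754*31+870)%997=316 h(395,307)=(395*31+307)%997=588 h(134,566)=(134*31+566)%997=732 -> [316, 588, 732]
L3: h(316,588)=(316*31+588)%997=414 h(732,732)=(732*31+732)%997=493 -> [414, 493]
L4: h(414,493)=(414*31+493)%997=366 -> [366]

Answer: 366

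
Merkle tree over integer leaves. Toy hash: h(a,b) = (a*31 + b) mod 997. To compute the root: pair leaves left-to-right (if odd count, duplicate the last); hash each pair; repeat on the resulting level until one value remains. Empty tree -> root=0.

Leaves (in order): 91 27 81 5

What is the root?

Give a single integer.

L0: [91, 27, 81, 5]
L1: h(91,27)=(91*31+27)%997=854 h(81,5)=(81*31+5)%997=522 -> [854, 522]
L2: h(854,522)=(854*31+522)%997=77 -> [77]

Answer: 77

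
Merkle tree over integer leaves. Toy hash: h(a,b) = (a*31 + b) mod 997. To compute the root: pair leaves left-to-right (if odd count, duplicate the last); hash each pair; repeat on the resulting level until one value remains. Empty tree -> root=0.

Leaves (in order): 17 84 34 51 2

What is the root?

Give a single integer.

L0: [17, 84, 34, 51, 2]
L1: h(17,84)=(17*31+84)%997=611 h(34,51)=(34*31+51)%997=108 h(2,2)=(2*31+2)%997=64 -> [611, 108, 64]
L2: h(611,108)=(611*31+108)%997=106 h(64,64)=(64*31+64)%997=54 -> [106, 54]
L3: h(106,54)=(106*31+54)%997=349 -> [349]

Answer: 349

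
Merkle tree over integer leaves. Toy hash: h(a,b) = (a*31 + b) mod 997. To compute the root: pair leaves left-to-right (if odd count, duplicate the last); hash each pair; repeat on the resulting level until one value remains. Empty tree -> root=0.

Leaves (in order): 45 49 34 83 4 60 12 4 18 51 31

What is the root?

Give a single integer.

L0: [45, 49, 34, 83, 4, 60, 12, 4, 18, 51, 31]
L1: h(45,49)=(45*31+49)%997=447 h(34,83)=(34*31+83)%997=140 h(4,60)=(4*31+60)%997=184 h(12,4)=(12*31+4)%997=376 h(18,51)=(18*31+51)%997=609 h(31,31)=(31*31+31)%997=992 -> [447, 140, 184, 376, 609, 992]
L2: h(447,140)=(447*31+140)%997=39 h(184,376)=(184*31+376)%997=98 h(609,992)=(609*31+992)%997=928 -> [39, 98, 928]
L3: h(39,98)=(39*31+98)%997=310 h(928,928)=(928*31+928)%997=783 -> [310, 783]
L4: h(310,783)=(310*31+783)%997=423 -> [423]

Answer: 423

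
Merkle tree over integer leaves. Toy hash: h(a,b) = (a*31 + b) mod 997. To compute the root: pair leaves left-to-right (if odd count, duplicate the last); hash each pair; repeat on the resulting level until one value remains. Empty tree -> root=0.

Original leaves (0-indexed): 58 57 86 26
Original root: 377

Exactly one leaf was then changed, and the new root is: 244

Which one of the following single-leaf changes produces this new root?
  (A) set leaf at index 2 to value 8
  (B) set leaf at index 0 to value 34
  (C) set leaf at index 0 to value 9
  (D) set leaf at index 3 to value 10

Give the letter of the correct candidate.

Answer: B

Derivation:
Original leaves: [58, 57, 86, 26]
Target new root: 244
Try each candidate change and compute the resulting root:
Candidate A: set leaf[2] = 8 -> leaves = [58, 57, 8, 26]
  L0: [58, 57, 8, 26]
  L1: h(58,57)=(58*31+57)%997=858 h(8,26)=(8*31+26)%997=274 -> [858, 274]
  L2: h(858,274)=(858*31+274)%997=950 -> [950]
  root = 950 != target 244
Candidate B: set leaf[0] = 34 -> leaves = [34, 57, 86, 26]
  L0: [34, 57, 86, 26]
  L1: h(34,57)=(34*31+57)%997=114 h(86,26)=(86*31+26)%997=698 -> [114, 698]
  L2: h(114,698)=(114*31+698)%997=244 -> [244]
  root = 244 == target 244  ** MATCH **
Candidate C: set leaf[0] = 9 -> leaves = [9, 57, 86, 26]
  L0: [9, 57, 86, 26]
  L1: h(9,57)=(9*31+57)%997=336 h(86,26)=(86*31+26)%997=698 -> [336, 698]
  L2: h(336,698)=(336*31+698)%997=147 -> [147]
  root = 147 != target 244
Candidate D: set leaf[3] = 10 -> leaves = [58, 57, 86, 10]
  L0: [58, 57, 86, 10]
  L1: h(58,57)=(58*31+57)%997=858 h(86,10)=(86*31+10)%997=682 -> [858, 682]
  L2: h(858,682)=(858*31+682)%997=361 -> [361]
  root = 361 != target 244
Candidate B produces the target root.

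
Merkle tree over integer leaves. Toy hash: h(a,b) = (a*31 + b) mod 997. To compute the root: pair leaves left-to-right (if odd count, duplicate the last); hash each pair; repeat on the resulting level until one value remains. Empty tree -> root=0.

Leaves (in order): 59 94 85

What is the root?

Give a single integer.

L0: [59, 94, 85]
L1: h(59,94)=(59*31+94)%997=926 h(85,85)=(85*31+85)%997=726 -> [926, 726]
L2: h(926,726)=(926*31+726)%997=519 -> [519]

Answer: 519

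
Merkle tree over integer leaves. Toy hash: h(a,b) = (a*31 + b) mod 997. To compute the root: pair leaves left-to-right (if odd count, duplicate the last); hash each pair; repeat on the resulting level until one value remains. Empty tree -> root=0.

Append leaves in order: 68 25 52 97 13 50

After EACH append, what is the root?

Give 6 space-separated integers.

Answer: 68 139 988 36 470 657

Derivation:
After append 68 (leaves=[68]):
  L0: [68]
  root=68
After append 25 (leaves=[68, 25]):
  L0: [68, 25]
  L1: h(68,25)=(68*31+25)%997=139 -> [139]
  root=139
After append 52 (leaves=[68, 25, 52]):
  L0: [68, 25, 52]
  L1: h(68,25)=(68*31+25)%997=139 h(52,52)=(52*31+52)%997=667 -> [139, 667]
  L2: h(139,667)=(139*31+667)%997=988 -> [988]
  root=988
After append 97 (leaves=[68, 25, 52, 97]):
  L0: [68, 25, 52, 97]
  L1: h(68,25)=(68*31+25)%997=139 h(52,97)=(52*31+97)%997=712 -> [139, 712]
  L2: h(139,712)=(139*31+712)%997=36 -> [36]
  root=36
After append 13 (leaves=[68, 25, 52, 97, 13]):
  L0: [68, 25, 52, 97, 13]
  L1: h(68,25)=(68*31+25)%997=139 h(52,97)=(52*31+97)%997=712 h(13,13)=(13*31+13)%997=416 -> [139, 712, 416]
  L2: h(139,712)=(139*31+712)%997=36 h(416,416)=(416*31+416)%997=351 -> [36, 351]
  L3: h(36,351)=(36*31+351)%997=470 -> [470]
  root=470
After append 50 (leaves=[68, 25, 52, 97, 13, 50]):
  L0: [68, 25, 52, 97, 13, 50]
  L1: h(68,25)=(68*31+25)%997=139 h(52,97)=(52*31+97)%997=712 h(13,50)=(13*31+50)%997=453 -> [139, 712, 453]
  L2: h(139,712)=(139*31+712)%997=36 h(453,453)=(453*31+453)%997=538 -> [36, 538]
  L3: h(36,538)=(36*31+538)%997=657 -> [657]
  root=657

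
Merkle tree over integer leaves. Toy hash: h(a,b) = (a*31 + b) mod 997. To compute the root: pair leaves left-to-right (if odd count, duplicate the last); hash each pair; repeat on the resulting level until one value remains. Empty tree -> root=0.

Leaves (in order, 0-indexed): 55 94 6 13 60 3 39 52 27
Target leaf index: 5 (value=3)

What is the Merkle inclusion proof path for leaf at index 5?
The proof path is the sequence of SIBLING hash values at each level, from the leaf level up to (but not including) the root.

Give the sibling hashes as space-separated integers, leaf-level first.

Answer: 60 264 136 397

Derivation:
L0 (leaves): [55, 94, 6, 13, 60, 3, 39, 52, 27], target index=5
L1: h(55,94)=(55*31+94)%997=802 [pair 0] h(6,13)=(6*31+13)%997=199 [pair 1] h(60,3)=(60*31+3)%997=866 [pair 2] h(39,52)=(39*31+52)%997=264 [pair 3] h(27,27)=(27*31+27)%997=864 [pair 4] -> [802, 199, 866, 264, 864]
  Sibling for proof at L0: 60
L2: h(802,199)=(802*31+199)%997=136 [pair 0] h(866,264)=(866*31+264)%997=191 [pair 1] h(864,864)=(864*31+864)%997=729 [pair 2] -> [136, 191, 729]
  Sibling for proof at L1: 264
L3: h(136,191)=(136*31+191)%997=419 [pair 0] h(729,729)=(729*31+729)%997=397 [pair 1] -> [419, 397]
  Sibling for proof at L2: 136
L4: h(419,397)=(419*31+397)%997=425 [pair 0] -> [425]
  Sibling for proof at L3: 397
Root: 425
Proof path (sibling hashes from leaf to root): [60, 264, 136, 397]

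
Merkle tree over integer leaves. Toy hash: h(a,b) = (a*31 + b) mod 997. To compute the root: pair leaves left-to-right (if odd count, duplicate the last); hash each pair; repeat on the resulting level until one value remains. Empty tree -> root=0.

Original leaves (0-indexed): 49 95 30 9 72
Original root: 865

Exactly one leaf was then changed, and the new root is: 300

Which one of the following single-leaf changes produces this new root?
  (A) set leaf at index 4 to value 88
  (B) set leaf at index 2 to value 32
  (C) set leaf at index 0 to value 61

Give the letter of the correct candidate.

Answer: A

Derivation:
Original leaves: [49, 95, 30, 9, 72]
Target new root: 300
Try each candidate change and compute the resulting root:
Candidate A: set leaf[4] = 88 -> leaves = [49, 95, 30, 9, 88]
  L0: [49, 95, 30, 9, 88]
  L1: h(49,95)=(49*31+95)%997=617 h(30,9)=(30*31+9)%997=939 h(88,88)=(88*31+88)%997=822 -> [617, 939, 822]
  L2: h(617,939)=(617*31+939)%997=126 h(822,822)=(822*31+822)%997=382 -> [126, 382]
  L3: h(126,382)=(126*31+382)%997=300 -> [300]
  root = 300 == target 300  ** MATCH **
Candidate B: set leaf[2] = 32 -> leaves = [49, 95, 32, 9, 72]
  L0: [49, 95, 32, 9, 72]
  L1: h(49,95)=(49*31+95)%997=617 h(32,9)=(32*31+9)%997=4 h(72,72)=(72*31+72)%997=310 -> [617, 4, 310]
  L2: h(617,4)=(617*31+4)%997=188 h(310,310)=(310*31+310)%997=947 -> [188, 947]
  L3: h(188,947)=(188*31+947)%997=793 -> [793]
  root = 793 != target 300
Candidate C: set leaf[0] = 61 -> leaves = [61, 95, 30, 9, 72]
  L0: [61, 95, 30, 9, 72]
  L1: h(61,95)=(61*31+95)%997=989 h(30,9)=(30*31+9)%997=939 h(72,72)=(72*31+72)%997=310 -> [989, 939, 310]
  L2: h(989,939)=(989*31+939)%997=691 h(310,310)=(310*31+310)%997=947 -> [691, 947]
  L3: h(691,947)=(691*31+947)%997=434 -> [434]
  root = 434 != target 300
Candidate A produces the target root.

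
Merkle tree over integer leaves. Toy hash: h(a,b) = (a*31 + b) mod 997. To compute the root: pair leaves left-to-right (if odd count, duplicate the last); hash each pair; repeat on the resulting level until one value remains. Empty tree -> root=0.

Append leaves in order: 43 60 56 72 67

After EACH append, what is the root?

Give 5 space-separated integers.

Answer: 43 396 110 126 730

Derivation:
After append 43 (leaves=[43]):
  L0: [43]
  root=43
After append 60 (leaves=[43, 60]):
  L0: [43, 60]
  L1: h(43,60)=(43*31+60)%997=396 -> [396]
  root=396
After append 56 (leaves=[43, 60, 56]):
  L0: [43, 60, 56]
  L1: h(43,60)=(43*31+60)%997=396 h(56,56)=(56*31+56)%997=795 -> [396, 795]
  L2: h(396,795)=(396*31+795)%997=110 -> [110]
  root=110
After append 72 (leaves=[43, 60, 56, 72]):
  L0: [43, 60, 56, 72]
  L1: h(43,60)=(43*31+60)%997=396 h(56,72)=(56*31+72)%997=811 -> [396, 811]
  L2: h(396,811)=(396*31+811)%997=126 -> [126]
  root=126
After append 67 (leaves=[43, 60, 56, 72, 67]):
  L0: [43, 60, 56, 72, 67]
  L1: h(43,60)=(43*31+60)%997=396 h(56,72)=(56*31+72)%997=811 h(67,67)=(67*31+67)%997=150 -> [396, 811, 150]
  L2: h(396,811)=(396*31+811)%997=126 h(150,150)=(150*31+150)%997=812 -> [126, 812]
  L3: h(126,812)=(126*31+812)%997=730 -> [730]
  root=730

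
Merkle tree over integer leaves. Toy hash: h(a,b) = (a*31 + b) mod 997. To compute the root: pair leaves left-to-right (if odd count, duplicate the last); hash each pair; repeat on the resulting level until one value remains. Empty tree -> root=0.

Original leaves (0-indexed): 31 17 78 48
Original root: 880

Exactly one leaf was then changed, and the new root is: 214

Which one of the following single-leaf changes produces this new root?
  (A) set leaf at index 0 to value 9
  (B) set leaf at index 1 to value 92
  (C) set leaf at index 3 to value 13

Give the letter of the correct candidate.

Original leaves: [31, 17, 78, 48]
Target new root: 214
Try each candidate change and compute the resulting root:
Candidate A: set leaf[0] = 9 -> leaves = [9, 17, 78, 48]
  L0: [9, 17, 78, 48]
  L1: h(9,17)=(9*31+17)%997=296 h(78,48)=(78*31+48)%997=472 -> [296, 472]
  L2: h(296,472)=(296*31+472)%997=675 -> [675]
  root = 675 != target 214
Candidate B: set leaf[1] = 92 -> leaves = [31, 92, 78, 48]
  L0: [31, 92, 78, 48]
  L1: h(31,92)=(31*31+92)%997=56 h(78,48)=(78*31+48)%997=472 -> [56, 472]
  L2: h(56,472)=(56*31+472)%997=214 -> [214]
  root = 214 == target 214  ** MATCH **
Candidate C: set leaf[3] = 13 -> leaves = [31, 17, 78, 13]
  L0: [31, 17, 78, 13]
  L1: h(31,17)=(31*31+17)%997=978 h(78,13)=(78*31+13)%997=437 -> [978, 437]
  L2: h(978,437)=(978*31+437)%997=845 -> [845]
  root = 845 != target 214
Candidate B produces the target root.

Answer: B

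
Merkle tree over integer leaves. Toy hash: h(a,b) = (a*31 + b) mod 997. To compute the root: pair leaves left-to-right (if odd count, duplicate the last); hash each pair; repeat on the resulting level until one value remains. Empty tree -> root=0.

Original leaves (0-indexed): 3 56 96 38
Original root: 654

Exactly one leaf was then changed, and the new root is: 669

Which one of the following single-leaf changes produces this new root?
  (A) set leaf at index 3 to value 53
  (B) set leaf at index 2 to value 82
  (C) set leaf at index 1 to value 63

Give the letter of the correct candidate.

Original leaves: [3, 56, 96, 38]
Target new root: 669
Try each candidate change and compute the resulting root:
Candidate A: set leaf[3] = 53 -> leaves = [3, 56, 96, 53]
  L0: [3, 56, 96, 53]
  L1: h(3,56)=(3*31+56)%997=149 h(96,53)=(96*31+53)%997=38 -> [149, 38]
  L2: h(149,38)=(149*31+38)%997=669 -> [669]
  root = 669 == target 669  ** MATCH **
Candidate B: set leaf[2] = 82 -> leaves = [3, 56, 82, 38]
  L0: [3, 56, 82, 38]
  L1: h(3,56)=(3*31+56)%997=149 h(82,38)=(82*31+38)%997=586 -> [149, 586]
  L2: h(149,586)=(149*31+586)%997=220 -> [220]
  root = 220 != target 669
Candidate C: set leaf[1] = 63 -> leaves = [3, 63, 96, 38]
  L0: [3, 63, 96, 38]
  L1: h(3,63)=(3*31+63)%997=156 h(96,38)=(96*31+38)%997=23 -> [156, 23]
  L2: h(156,23)=(156*31+23)%997=871 -> [871]
  root = 871 != target 669
Candidate A produces the target root.

Answer: A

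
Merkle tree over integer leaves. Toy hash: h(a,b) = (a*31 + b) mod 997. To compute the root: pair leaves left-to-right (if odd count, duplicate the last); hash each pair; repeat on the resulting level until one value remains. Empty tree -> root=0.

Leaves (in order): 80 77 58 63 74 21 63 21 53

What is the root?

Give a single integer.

Answer: 320

Derivation:
L0: [80, 77, 58, 63, 74, 21, 63, 21, 53]
L1: h(80,77)=(80*31+77)%997=563 h(58,63)=(58*31+63)%997=864 h(74,21)=(74*31+21)%997=321 h(63,21)=(63*31+21)%997=977 h(53,53)=(53*31+53)%997=699 -> [563, 864, 321, 977, 699]
L2: h(563,864)=(563*31+864)%997=371 h(321,977)=(321*31+977)%997=958 h(699,699)=(699*31+699)%997=434 -> [371, 958, 434]
L3: h(371,958)=(371*31+958)%997=495 h(434,434)=(434*31+434)%997=927 -> [495, 927]
L4: h(495,927)=(495*31+927)%997=320 -> [320]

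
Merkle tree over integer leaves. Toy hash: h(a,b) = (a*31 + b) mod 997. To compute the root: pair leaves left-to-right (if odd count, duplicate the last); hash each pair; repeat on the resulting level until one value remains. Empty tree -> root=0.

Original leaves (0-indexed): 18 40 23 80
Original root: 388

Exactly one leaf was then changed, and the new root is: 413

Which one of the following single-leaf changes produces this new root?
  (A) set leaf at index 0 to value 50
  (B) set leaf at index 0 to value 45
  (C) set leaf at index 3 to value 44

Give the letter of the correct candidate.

Answer: B

Derivation:
Original leaves: [18, 40, 23, 80]
Target new root: 413
Try each candidate change and compute the resulting root:
Candidate A: set leaf[0] = 50 -> leaves = [50, 40, 23, 80]
  L0: [50, 40, 23, 80]
  L1: h(50,40)=(50*31+40)%997=593 h(23,80)=(23*31+80)%997=793 -> [593, 793]
  L2: h(593,793)=(593*31+793)%997=233 -> [233]
  root = 233 != target 413
Candidate B: set leaf[0] = 45 -> leaves = [45, 40, 23, 80]
  L0: [45, 40, 23, 80]
  L1: h(45,40)=(45*31+40)%997=438 h(23,80)=(23*31+80)%997=793 -> [438, 793]
  L2: h(438,793)=(438*31+793)%997=413 -> [413]
  root = 413 == target 413  ** MATCH **
Candidate C: set leaf[3] = 44 -> leaves = [18, 40, 23, 44]
  L0: [18, 40, 23, 44]
  L1: h(18,40)=(18*31+40)%997=598 h(23,44)=(23*31+44)%997=757 -> [598, 757]
  L2: h(598,757)=(598*31+757)%997=352 -> [352]
  root = 352 != target 413
Candidate B produces the target root.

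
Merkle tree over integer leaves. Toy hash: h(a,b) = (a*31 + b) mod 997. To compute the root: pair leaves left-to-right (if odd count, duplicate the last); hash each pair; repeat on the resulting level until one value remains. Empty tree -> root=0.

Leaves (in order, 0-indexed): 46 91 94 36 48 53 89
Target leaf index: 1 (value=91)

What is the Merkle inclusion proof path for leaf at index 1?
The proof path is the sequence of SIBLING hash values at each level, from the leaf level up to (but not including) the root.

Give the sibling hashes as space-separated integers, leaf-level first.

Answer: 46 956 769

Derivation:
L0 (leaves): [46, 91, 94, 36, 48, 53, 89], target index=1
L1: h(46,91)=(46*31+91)%997=520 [pair 0] h(94,36)=(94*31+36)%997=956 [pair 1] h(48,53)=(48*31+53)%997=544 [pair 2] h(89,89)=(89*31+89)%997=854 [pair 3] -> [520, 956, 544, 854]
  Sibling for proof at L0: 46
L2: h(520,956)=(520*31+956)%997=127 [pair 0] h(544,854)=(544*31+854)%997=769 [pair 1] -> [127, 769]
  Sibling for proof at L1: 956
L3: h(127,769)=(127*31+769)%997=718 [pair 0] -> [718]
  Sibling for proof at L2: 769
Root: 718
Proof path (sibling hashes from leaf to root): [46, 956, 769]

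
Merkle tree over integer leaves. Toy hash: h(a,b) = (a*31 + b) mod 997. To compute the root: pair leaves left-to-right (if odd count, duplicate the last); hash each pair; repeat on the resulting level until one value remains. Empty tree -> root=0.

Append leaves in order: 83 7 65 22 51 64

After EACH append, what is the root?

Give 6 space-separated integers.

Answer: 83 586 306 263 557 973

Derivation:
After append 83 (leaves=[83]):
  L0: [83]
  root=83
After append 7 (leaves=[83, 7]):
  L0: [83, 7]
  L1: h(83,7)=(83*31+7)%997=586 -> [586]
  root=586
After append 65 (leaves=[83, 7, 65]):
  L0: [83, 7, 65]
  L1: h(83,7)=(83*31+7)%997=586 h(65,65)=(65*31+65)%997=86 -> [586, 86]
  L2: h(586,86)=(586*31+86)%997=306 -> [306]
  root=306
After append 22 (leaves=[83, 7, 65, 22]):
  L0: [83, 7, 65, 22]
  L1: h(83,7)=(83*31+7)%997=586 h(65,22)=(65*31+22)%997=43 -> [586, 43]
  L2: h(586,43)=(586*31+43)%997=263 -> [263]
  root=263
After append 51 (leaves=[83, 7, 65, 22, 51]):
  L0: [83, 7, 65, 22, 51]
  L1: h(83,7)=(83*31+7)%997=586 h(65,22)=(65*31+22)%997=43 h(51,51)=(51*31+51)%997=635 -> [586, 43, 635]
  L2: h(586,43)=(586*31+43)%997=263 h(635,635)=(635*31+635)%997=380 -> [263, 380]
  L3: h(263,380)=(263*31+380)%997=557 -> [557]
  root=557
After append 64 (leaves=[83, 7, 65, 22, 51, 64]):
  L0: [83, 7, 65, 22, 51, 64]
  L1: h(83,7)=(83*31+7)%997=586 h(65,22)=(65*31+22)%997=43 h(51,64)=(51*31+64)%997=648 -> [586, 43, 648]
  L2: h(586,43)=(586*31+43)%997=263 h(648,648)=(648*31+648)%997=796 -> [263, 796]
  L3: h(263,796)=(263*31+796)%997=973 -> [973]
  root=973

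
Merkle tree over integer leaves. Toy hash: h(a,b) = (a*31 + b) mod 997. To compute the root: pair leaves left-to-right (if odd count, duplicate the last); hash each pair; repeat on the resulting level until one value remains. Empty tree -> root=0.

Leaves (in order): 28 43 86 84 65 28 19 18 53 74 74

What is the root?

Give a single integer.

L0: [28, 43, 86, 84, 65, 28, 19, 18, 53, 74, 74]
L1: h(28,43)=(28*31+43)%997=911 h(86,84)=(86*31+84)%997=756 h(65,28)=(65*31+28)%997=49 h(19,18)=(19*31+18)%997=607 h(53,74)=(53*31+74)%997=720 h(74,74)=(74*31+74)%997=374 -> [911, 756, 49, 607, 720, 374]
L2: h(911,756)=(911*31+756)%997=84 h(49,607)=(49*31+607)%997=132 h(720,374)=(720*31+374)%997=760 -> [84, 132, 760]
L3: h(84,132)=(84*31+132)%997=742 h(760,760)=(760*31+760)%997=392 -> [742, 392]
L4: h(742,392)=(742*31+392)%997=463 -> [463]

Answer: 463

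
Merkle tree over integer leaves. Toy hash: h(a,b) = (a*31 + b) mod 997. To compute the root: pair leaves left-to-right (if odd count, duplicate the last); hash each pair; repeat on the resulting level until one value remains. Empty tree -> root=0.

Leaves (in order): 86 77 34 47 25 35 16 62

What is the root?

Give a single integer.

Answer: 931

Derivation:
L0: [86, 77, 34, 47, 25, 35, 16, 62]
L1: h(86,77)=(86*31+77)%997=749 h(34,47)=(34*31+47)%997=104 h(25,35)=(25*31+35)%997=810 h(16,62)=(16*31+62)%997=558 -> [749, 104, 810, 558]
L2: h(749,104)=(749*31+104)%997=392 h(810,558)=(810*31+558)%997=743 -> [392, 743]
L3: h(392,743)=(392*31+743)%997=931 -> [931]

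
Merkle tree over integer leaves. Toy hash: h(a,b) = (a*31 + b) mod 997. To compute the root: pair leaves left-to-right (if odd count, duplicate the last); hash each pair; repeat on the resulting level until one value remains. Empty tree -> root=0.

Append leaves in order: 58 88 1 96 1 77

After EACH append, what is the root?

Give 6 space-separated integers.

Answer: 58 889 672 767 873 314

Derivation:
After append 58 (leaves=[58]):
  L0: [58]
  root=58
After append 88 (leaves=[58, 88]):
  L0: [58, 88]
  L1: h(58,88)=(58*31+88)%997=889 -> [889]
  root=889
After append 1 (leaves=[58, 88, 1]):
  L0: [58, 88, 1]
  L1: h(58,88)=(58*31+88)%997=889 h(1,1)=(1*31+1)%997=32 -> [889, 32]
  L2: h(889,32)=(889*31+32)%997=672 -> [672]
  root=672
After append 96 (leaves=[58, 88, 1, 96]):
  L0: [58, 88, 1, 96]
  L1: h(58,88)=(58*31+88)%997=889 h(1,96)=(1*31+96)%997=127 -> [889, 127]
  L2: h(889,127)=(889*31+127)%997=767 -> [767]
  root=767
After append 1 (leaves=[58, 88, 1, 96, 1]):
  L0: [58, 88, 1, 96, 1]
  L1: h(58,88)=(58*31+88)%997=889 h(1,96)=(1*31+96)%997=127 h(1,1)=(1*31+1)%997=32 -> [889, 127, 32]
  L2: h(889,127)=(889*31+127)%997=767 h(32,32)=(32*31+32)%997=27 -> [767, 27]
  L3: h(767,27)=(767*31+27)%997=873 -> [873]
  root=873
After append 77 (leaves=[58, 88, 1, 96, 1, 77]):
  L0: [58, 88, 1, 96, 1, 77]
  L1: h(58,88)=(58*31+88)%997=889 h(1,96)=(1*31+96)%997=127 h(1,77)=(1*31+77)%997=108 -> [889, 127, 108]
  L2: h(889,127)=(889*31+127)%997=767 h(108,108)=(108*31+108)%997=465 -> [767, 465]
  L3: h(767,465)=(767*31+465)%997=314 -> [314]
  root=314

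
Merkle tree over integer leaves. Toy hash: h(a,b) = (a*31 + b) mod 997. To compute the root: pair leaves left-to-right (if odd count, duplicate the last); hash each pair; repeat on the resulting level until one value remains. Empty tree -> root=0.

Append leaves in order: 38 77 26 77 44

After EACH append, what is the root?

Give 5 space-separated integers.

Answer: 38 258 854 905 330

Derivation:
After append 38 (leaves=[38]):
  L0: [38]
  root=38
After append 77 (leaves=[38, 77]):
  L0: [38, 77]
  L1: h(38,77)=(38*31+77)%997=258 -> [258]
  root=258
After append 26 (leaves=[38, 77, 26]):
  L0: [38, 77, 26]
  L1: h(38,77)=(38*31+77)%997=258 h(26,26)=(26*31+26)%997=832 -> [258, 832]
  L2: h(258,832)=(258*31+832)%997=854 -> [854]
  root=854
After append 77 (leaves=[38, 77, 26, 77]):
  L0: [38, 77, 26, 77]
  L1: h(38,77)=(38*31+77)%997=258 h(26,77)=(26*31+77)%997=883 -> [258, 883]
  L2: h(258,883)=(258*31+883)%997=905 -> [905]
  root=905
After append 44 (leaves=[38, 77, 26, 77, 44]):
  L0: [38, 77, 26, 77, 44]
  L1: h(38,77)=(38*31+77)%997=258 h(26,77)=(26*31+77)%997=883 h(44,44)=(44*31+44)%997=411 -> [258, 883, 411]
  L2: h(258,883)=(258*31+883)%997=905 h(411,411)=(411*31+411)%997=191 -> [905, 191]
  L3: h(905,191)=(905*31+191)%997=330 -> [330]
  root=330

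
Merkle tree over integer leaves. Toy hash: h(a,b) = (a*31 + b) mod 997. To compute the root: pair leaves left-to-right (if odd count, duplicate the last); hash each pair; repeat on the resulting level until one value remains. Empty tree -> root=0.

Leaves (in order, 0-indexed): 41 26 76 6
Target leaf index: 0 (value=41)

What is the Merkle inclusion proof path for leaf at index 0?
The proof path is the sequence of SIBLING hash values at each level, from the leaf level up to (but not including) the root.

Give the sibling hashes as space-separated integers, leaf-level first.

L0 (leaves): [41, 26, 76, 6], target index=0
L1: h(41,26)=(41*31+26)%997=300 [pair 0] h(76,6)=(76*31+6)%997=368 [pair 1] -> [300, 368]
  Sibling for proof at L0: 26
L2: h(300,368)=(300*31+368)%997=695 [pair 0] -> [695]
  Sibling for proof at L1: 368
Root: 695
Proof path (sibling hashes from leaf to root): [26, 368]

Answer: 26 368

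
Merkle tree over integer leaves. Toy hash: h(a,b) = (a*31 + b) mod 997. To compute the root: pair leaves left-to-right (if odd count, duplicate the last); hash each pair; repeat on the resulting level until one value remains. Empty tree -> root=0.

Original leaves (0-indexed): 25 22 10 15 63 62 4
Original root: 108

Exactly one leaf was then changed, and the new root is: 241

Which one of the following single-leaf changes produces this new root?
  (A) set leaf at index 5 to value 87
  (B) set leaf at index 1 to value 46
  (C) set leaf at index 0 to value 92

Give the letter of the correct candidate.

Answer: B

Derivation:
Original leaves: [25, 22, 10, 15, 63, 62, 4]
Target new root: 241
Try each candidate change and compute the resulting root:
Candidate A: set leaf[5] = 87 -> leaves = [25, 22, 10, 15, 63, 87, 4]
  L0: [25, 22, 10, 15, 63, 87, 4]
  L1: h(25,22)=(25*31+22)%997=797 h(10,15)=(10*31+15)%997=325 h(63,87)=(63*31+87)%997=46 h(4,4)=(4*31+4)%997=128 -> [797, 325, 46, 128]
  L2: h(797,325)=(797*31+325)%997=107 h(46,128)=(46*31+128)%997=557 -> [107, 557]
  L3: h(107,557)=(107*31+557)%997=883 -> [883]
  root = 883 != target 241
Candidate B: set leaf[1] = 46 -> leaves = [25, 46, 10, 15, 63, 62, 4]
  L0: [25, 46, 10, 15, 63, 62, 4]
  L1: h(25,46)=(25*31+46)%997=821 h(10,15)=(10*31+15)%997=325 h(63,62)=(63*31+62)%997=21 h(4,4)=(4*31+4)%997=128 -> [821, 325, 21, 128]
  L2: h(821,325)=(821*31+325)%997=851 h(21,128)=(21*31+128)%997=779 -> [851, 779]
  L3: h(851,779)=(851*31+779)%997=241 -> [241]
  root = 241 == target 241  ** MATCH **
Candidate C: set leaf[0] = 92 -> leaves = [92, 22, 10, 15, 63, 62, 4]
  L0: [92, 22, 10, 15, 63, 62, 4]
  L1: h(92,22)=(92*31+22)%997=880 h(10,15)=(10*31+15)%997=325 h(63,62)=(63*31+62)%997=21 h(4,4)=(4*31+4)%997=128 -> [880, 325, 21, 128]
  L2: h(880,325)=(880*31+325)%997=686 h(21,128)=(21*31+128)%997=779 -> [686, 779]
  L3: h(686,779)=(686*31+779)%997=111 -> [111]
  root = 111 != target 241
Candidate B produces the target root.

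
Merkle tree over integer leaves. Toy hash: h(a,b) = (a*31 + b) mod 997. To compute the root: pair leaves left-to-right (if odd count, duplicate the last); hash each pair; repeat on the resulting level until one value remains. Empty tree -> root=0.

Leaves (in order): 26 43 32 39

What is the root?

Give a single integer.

L0: [26, 43, 32, 39]
L1: h(26,43)=(26*31+43)%997=849 h(32,39)=(32*31+39)%997=34 -> [849, 34]
L2: h(849,34)=(849*31+34)%997=431 -> [431]

Answer: 431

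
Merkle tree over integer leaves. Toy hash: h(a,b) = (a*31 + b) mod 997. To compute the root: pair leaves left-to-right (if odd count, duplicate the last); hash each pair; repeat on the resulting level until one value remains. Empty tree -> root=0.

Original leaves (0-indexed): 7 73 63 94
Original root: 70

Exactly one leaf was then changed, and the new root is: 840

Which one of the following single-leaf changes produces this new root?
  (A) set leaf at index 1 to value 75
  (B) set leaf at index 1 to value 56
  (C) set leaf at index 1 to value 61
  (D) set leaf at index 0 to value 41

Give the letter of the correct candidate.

Original leaves: [7, 73, 63, 94]
Target new root: 840
Try each candidate change and compute the resulting root:
Candidate A: set leaf[1] = 75 -> leaves = [7, 75, 63, 94]
  L0: [7, 75, 63, 94]
  L1: h(7,75)=(7*31+75)%997=292 h(63,94)=(63*31+94)%997=53 -> [292, 53]
  L2: h(292,53)=(292*31+53)%997=132 -> [132]
  root = 132 != target 840
Candidate B: set leaf[1] = 56 -> leaves = [7, 56, 63, 94]
  L0: [7, 56, 63, 94]
  L1: h(7,56)=(7*31+56)%997=273 h(63,94)=(63*31+94)%997=53 -> [273, 53]
  L2: h(273,53)=(273*31+53)%997=540 -> [540]
  root = 540 != target 840
Candidate C: set leaf[1] = 61 -> leaves = [7, 61, 63, 94]
  L0: [7, 61, 63, 94]
  L1: h(7,61)=(7*31+61)%997=278 h(63,94)=(63*31+94)%997=53 -> [278, 53]
  L2: h(278,53)=(278*31+53)%997=695 -> [695]
  root = 695 != target 840
Candidate D: set leaf[0] = 41 -> leaves = [41, 73, 63, 94]
  L0: [41, 73, 63, 94]
  L1: h(41,73)=(41*31+73)%997=347 h(63,94)=(63*31+94)%997=53 -> [347, 53]
  L2: h(347,53)=(347*31+53)%997=840 -> [840]
  root = 840 == target 840  ** MATCH **
Candidate D produces the target root.

Answer: D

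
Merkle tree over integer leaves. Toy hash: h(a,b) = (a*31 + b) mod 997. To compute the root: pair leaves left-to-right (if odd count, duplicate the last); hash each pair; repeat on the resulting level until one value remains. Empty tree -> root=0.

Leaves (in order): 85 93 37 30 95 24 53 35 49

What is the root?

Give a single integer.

L0: [85, 93, 37, 30, 95, 24, 53, 35, 49]
L1: h(85,93)=(85*31+93)%997=734 h(37,30)=(37*31+30)%997=180 h(95,24)=(95*31+24)%997=975 h(53,35)=(53*31+35)%997=681 h(49,49)=(49*31+49)%997=571 -> [734, 180, 975, 681, 571]
L2: h(734,180)=(734*31+180)%997=3 h(975,681)=(975*31+681)%997=996 h(571,571)=(571*31+571)%997=326 -> [3, 996, 326]
L3: h(3,996)=(3*31+996)%997=92 h(326,326)=(326*31+326)%997=462 -> [92, 462]
L4: h(92,462)=(92*31+462)%997=323 -> [323]

Answer: 323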